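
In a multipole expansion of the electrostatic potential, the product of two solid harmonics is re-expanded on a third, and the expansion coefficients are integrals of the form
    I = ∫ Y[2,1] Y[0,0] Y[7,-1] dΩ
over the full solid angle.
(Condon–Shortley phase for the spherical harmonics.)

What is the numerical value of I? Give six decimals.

triangle: need 2≤l₃≤2, have 7; I=0

0.000000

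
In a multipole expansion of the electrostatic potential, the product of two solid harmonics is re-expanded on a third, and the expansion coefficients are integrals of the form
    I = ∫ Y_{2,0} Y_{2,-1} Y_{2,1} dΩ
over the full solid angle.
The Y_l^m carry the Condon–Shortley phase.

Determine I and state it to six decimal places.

-0.090112

Rules hold: Σm=0, L=6 even, 0≤2≤4.
N = 5·5·5 = 125
Δ = 2!·2!·2!/7! = 1/630
Racah Σ t=0..2: t=0:+1/8 t=1:−1/1 t=2:+1/8 = -3/4
⇒ 3j(2 2 2; 0 0 0)² = 2/35, sgn -1
Racah Σ t=0..1: t=0:+1/4 t=1:−1/2 = -1/4
⇒ 3j(2 2 2; 0 -1 1)² = 1/70, sgn +1
4πI² = N·(3j₀)²·(3jₘ)² = 5/49
I = -1·√(0.102041/4π) = -0.09011188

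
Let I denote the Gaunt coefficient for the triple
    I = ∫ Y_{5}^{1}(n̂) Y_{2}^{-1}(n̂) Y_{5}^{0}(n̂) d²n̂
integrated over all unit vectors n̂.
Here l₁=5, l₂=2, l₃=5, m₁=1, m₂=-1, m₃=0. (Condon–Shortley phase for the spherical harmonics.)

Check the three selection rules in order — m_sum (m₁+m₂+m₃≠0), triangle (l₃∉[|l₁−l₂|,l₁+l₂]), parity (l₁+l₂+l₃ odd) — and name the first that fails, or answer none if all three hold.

none

azimuthal sum: 1 − 1 + 0 = 0  ✓
3 ≤ 5 ≤ 7 (triangle on l)  ✓
L = 5 + 2 + 5 = 12 (even)  ✓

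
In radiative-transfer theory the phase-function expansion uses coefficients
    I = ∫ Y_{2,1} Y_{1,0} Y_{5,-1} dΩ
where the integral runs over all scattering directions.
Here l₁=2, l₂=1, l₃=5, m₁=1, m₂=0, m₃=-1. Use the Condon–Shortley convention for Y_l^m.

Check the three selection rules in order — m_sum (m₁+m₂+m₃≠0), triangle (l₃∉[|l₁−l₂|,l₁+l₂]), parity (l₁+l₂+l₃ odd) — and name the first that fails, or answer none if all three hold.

triangle

azimuthal sum: 1 + 0 − 1 = 0  ✓
1 ≤ 5 ≤ 3 (triangle on l)  ✗
L = 2 + 1 + 5 = 8 (even)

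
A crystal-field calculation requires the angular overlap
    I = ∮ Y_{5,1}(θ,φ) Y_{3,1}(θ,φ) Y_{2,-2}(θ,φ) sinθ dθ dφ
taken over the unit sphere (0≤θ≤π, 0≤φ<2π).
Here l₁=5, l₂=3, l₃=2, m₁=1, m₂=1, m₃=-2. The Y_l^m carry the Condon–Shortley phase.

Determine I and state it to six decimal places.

-0.092802

m-sum 0 ✓  L=10 even ✓  2≤2≤8 ✓
Π(2lᵢ+1) = 11×7×5 = 385
triangle coeff Δ(5,3,2) = 1/2310
Σ_t [3,3]: t=3:−1/144 = -1/144
(3j)²=10/231 [(5 3 2; 0 0 0)], sign=-1
Σ_t [4,4]: t=4:+1/1152 = 1/1152
(3j)²=1/154 [(5 3 2; 1 1 -2)], sign=+1
⇒ 4πI² = 25/231
I = (-1)√(25/231/(4π)) = -0.09280237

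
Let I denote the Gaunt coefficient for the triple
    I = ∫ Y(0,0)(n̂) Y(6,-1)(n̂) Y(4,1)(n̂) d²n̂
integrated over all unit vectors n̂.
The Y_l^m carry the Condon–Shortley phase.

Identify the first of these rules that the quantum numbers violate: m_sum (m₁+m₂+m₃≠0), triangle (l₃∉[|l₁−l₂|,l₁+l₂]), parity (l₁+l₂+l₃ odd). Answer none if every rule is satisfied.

triangle

azimuthal sum: 0 − 1 + 1 = 0  ✓
6 ≤ 4 ≤ 6 (triangle on l)  ✗
L = 0 + 6 + 4 = 10 (even)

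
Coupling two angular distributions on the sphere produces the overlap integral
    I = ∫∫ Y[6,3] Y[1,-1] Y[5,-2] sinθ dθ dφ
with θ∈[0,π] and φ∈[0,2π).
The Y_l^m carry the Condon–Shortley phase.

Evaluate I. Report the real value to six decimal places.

m-sum 0 ✓  L=12 even ✓  5≤5≤7 ✓
Π(2lᵢ+1) = 13×3×11 = 429
triangle coeff Δ(6,1,5) = 1/858
Σ_t [1,1]: t=1:−1/14400 = -1/14400
(3j)²=6/143 [(6 1 5; 0 0 0)], sign=+1
Σ_t [0,0]: t=0:+1/60480 = 1/60480
(3j)²=6/143 [(6 1 5; 3 -1 -2)], sign=-1
⇒ 4πI² = 108/143
I = (-1)√(108/143/(4π)) = -0.24515397

-0.245154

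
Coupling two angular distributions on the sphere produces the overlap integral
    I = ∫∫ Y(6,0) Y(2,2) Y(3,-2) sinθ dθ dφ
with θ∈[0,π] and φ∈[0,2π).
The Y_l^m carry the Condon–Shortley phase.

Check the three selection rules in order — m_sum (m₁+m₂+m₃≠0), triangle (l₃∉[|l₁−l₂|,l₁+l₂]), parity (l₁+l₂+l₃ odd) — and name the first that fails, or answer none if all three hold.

Σmᵢ = 0  ✓
l₃∈[|l₁−l₂|,l₁+l₂]=[4,8], have l₃=3  ✗
Σlᵢ = 11 ⇒ odd

triangle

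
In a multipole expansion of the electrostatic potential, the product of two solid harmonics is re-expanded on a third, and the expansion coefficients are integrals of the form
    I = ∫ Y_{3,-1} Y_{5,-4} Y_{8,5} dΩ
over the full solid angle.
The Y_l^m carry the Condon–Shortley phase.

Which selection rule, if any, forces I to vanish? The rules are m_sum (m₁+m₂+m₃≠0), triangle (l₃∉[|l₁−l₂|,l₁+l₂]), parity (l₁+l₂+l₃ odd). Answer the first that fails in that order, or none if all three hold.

none

Σmᵢ = 0  ✓
l₃∈[|l₁−l₂|,l₁+l₂]=[2,8], have l₃=8  ✓
Σlᵢ = 16 ⇒ even  ✓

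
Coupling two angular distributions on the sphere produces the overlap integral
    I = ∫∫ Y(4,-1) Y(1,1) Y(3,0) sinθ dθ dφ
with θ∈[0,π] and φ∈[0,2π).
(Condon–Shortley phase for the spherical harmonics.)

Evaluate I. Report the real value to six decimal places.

-0.194664

Checks pass: Σm=0; 8 even; l₃=3∈[3,5].
(2·4+1)(2·1+1)(2·3+1) = 189
Δ: 2! 6! 0! / 9! → 1/252
sum: t=1:−1/36 = -1/36
3j²(4 1 3; 0 0 0) = Δ·Π!·Σ² = 4/63  (sign +1)
sum: t=2:+1/72 = 1/72
3j²(4 1 3; -1 1 0) = Δ·Π!·Σ² = 5/126  (sign -1)
combine: 4πI² = 189·4/63·5/126 = 10/21
take √, sign -1: I = -0.19466390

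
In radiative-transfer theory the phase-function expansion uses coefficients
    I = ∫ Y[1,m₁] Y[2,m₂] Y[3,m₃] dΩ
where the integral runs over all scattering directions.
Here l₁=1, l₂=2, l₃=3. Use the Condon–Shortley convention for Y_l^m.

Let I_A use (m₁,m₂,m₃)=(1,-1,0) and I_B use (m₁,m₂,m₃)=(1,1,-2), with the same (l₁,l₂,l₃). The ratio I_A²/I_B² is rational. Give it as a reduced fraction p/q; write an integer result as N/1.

3/10

l's match ⇒ only the (l;m) 3-j factors differ between A and B.
A: triangle coeff Δ(1,2,3) = 1/105; Σ_t [0,0]: t=0:+1/12 = 1/12; (3j)²=1/35 [(1 2 3; 1 -1 0)], sign=-1
B: triangle coeff Δ(1,2,3) = 1/105; Σ_t [0,0]: t=0:+1/12 = 1/12; (3j)²=2/21 [(1 2 3; 1 1 -2)], sign=-1
I_A²/I_B² = (1/35)/(2/21) = 3/10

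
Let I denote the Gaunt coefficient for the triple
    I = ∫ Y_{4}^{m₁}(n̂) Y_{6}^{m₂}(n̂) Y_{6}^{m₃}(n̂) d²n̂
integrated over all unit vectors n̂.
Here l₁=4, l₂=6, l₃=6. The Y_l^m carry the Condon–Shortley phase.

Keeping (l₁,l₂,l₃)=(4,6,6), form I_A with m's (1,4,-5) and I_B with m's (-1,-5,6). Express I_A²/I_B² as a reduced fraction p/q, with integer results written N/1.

Same 4,6,6: normalisation and zero-m 3j drop out of the ratio.
A: Δ: 4! 4! 8! / 17! → 1/15315300; sum: t=2:+1/967680 t=3:−1/725760 = -1/2903040; 3j²(4 6 6; 1 4 -5) = Δ·Π!·Σ² = 5/3094  (sign +1)
B: Δ: 4! 4! 8! / 17! → 1/15315300; sum: t=1:−1/5806080 = -1/5806080; 3j²(4 6 6; -1 -5 6) = Δ·Π!·Σ² = 165/6188  (sign -1)
I_A²/I_B² = (5/3094)/(165/6188) = 2/33

2/33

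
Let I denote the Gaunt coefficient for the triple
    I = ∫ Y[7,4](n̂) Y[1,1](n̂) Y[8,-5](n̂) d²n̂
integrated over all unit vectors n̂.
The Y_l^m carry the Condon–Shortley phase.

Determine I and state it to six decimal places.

-0.270230

Rules hold: Σm=0, L=16 even, 6≤8≤8.
N = 15·3·17 = 765
Δ = 0!·14!·2!/17! = 1/2040
Racah Σ t=0..0: t=0:+1/25401600 = 1/25401600
⇒ 3j(7 1 8; 0 0 0)² = 8/255, sgn +1
Racah Σ t=0..0: t=0:+1/479001600 = 1/479001600
⇒ 3j(7 1 8; 4 1 -5)² = 13/340, sgn -1
4πI² = N·(3j₀)²·(3jₘ)² = 78/85
I = -1·√(0.917647/4π) = -0.27022959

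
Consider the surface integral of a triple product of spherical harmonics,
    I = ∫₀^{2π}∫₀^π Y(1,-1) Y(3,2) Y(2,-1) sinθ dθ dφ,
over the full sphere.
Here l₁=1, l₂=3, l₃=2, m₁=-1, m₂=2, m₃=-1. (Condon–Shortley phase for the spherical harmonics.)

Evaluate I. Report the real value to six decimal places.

Checks pass: Σm=0; 6 even; l₃=2∈[2,4].
(2·1+1)(2·3+1)(2·2+1) = 105
Δ: 2! 0! 4! / 7! → 1/105
sum: t=1:−1/4 = -1/4
3j²(1 3 2; 0 0 0) = Δ·Π!·Σ² = 3/35  (sign -1)
sum: t=2:+1/12 = 1/12
3j²(1 3 2; -1 2 -1) = Δ·Π!·Σ² = 2/21  (sign -1)
combine: 4πI² = 105·3/35·2/21 = 6/7
take √, sign +1: I = 0.26116903

0.261169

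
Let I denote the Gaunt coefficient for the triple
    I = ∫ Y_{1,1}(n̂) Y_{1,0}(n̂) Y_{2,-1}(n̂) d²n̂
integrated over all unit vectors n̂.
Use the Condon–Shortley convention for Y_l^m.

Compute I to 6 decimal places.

Rules hold: Σm=0, L=4 even, 0≤2≤2.
N = 3·3·5 = 45
Δ = 0!·2!·2!/5! = 1/30
Racah Σ t=0..0: t=0:+1/1 = 1/1
⇒ 3j(1 1 2; 0 0 0)² = 2/15, sgn +1
Racah Σ t=0..0: t=0:+1/2 = 1/2
⇒ 3j(1 1 2; 1 0 -1)² = 1/10, sgn -1
4πI² = N·(3j₀)²·(3jₘ)² = 3/5
I = -1·√(0.6/4π) = -0.21850969

-0.218510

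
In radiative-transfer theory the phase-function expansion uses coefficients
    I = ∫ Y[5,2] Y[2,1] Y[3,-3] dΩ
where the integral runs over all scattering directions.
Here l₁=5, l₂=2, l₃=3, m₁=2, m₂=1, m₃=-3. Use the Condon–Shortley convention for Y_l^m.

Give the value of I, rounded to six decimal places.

0.063396

m-sum 0 ✓  L=10 even ✓  3≤3≤7 ✓
Π(2lᵢ+1) = 11×5×7 = 385
triangle coeff Δ(5,2,3) = 1/2310
Σ_t [2,2]: t=2:+1/144 = 1/144
(3j)²=10/231 [(5 2 3; 0 0 0)], sign=-1
Σ_t [3,3]: t=3:−1/4320 = -1/4320
(3j)²=1/330 [(5 2 3; 2 1 -3)], sign=-1
⇒ 4πI² = 5/99
I = (+1)√(5/99/(4π)) = 0.06339609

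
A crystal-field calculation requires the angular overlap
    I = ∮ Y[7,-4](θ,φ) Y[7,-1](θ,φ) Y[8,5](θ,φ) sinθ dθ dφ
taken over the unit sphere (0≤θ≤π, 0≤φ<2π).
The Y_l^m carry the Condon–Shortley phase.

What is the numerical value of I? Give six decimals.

Checks pass: Σm=0; 22 even; l₃=8∈[0,14].
(2·7+1)(2·7+1)(2·8+1) = 3825
Δ: 6! 8! 8! / 23! → 1/22086194130
sum: t=0:+1/18289152000 t=1:−1/248832000 t=2:+1/24883200 t=3:−1/11943936 t=4:+1/24883200 t=5:−1/248832000 t=6:+1/18289152000 = -11/975421440
3j²(7 7 8; 0 0 0) = Δ·Π!·Σ² = 1750/289731  (sign -1)
sum: t=3:−1/1045094400 t=4:+1/348364800 t=5:−1/870912000 t=6:+1/20901888000 = 17/20901888000
3j²(7 7 8; -4 -1 5) = Δ·Π!·Σ² = 17/2185  (sign -1)
combine: 4πI² = 3825·1750/289731·17/2185 = 446250/2482597
take √, sign +1: I = 0.11959997

0.119600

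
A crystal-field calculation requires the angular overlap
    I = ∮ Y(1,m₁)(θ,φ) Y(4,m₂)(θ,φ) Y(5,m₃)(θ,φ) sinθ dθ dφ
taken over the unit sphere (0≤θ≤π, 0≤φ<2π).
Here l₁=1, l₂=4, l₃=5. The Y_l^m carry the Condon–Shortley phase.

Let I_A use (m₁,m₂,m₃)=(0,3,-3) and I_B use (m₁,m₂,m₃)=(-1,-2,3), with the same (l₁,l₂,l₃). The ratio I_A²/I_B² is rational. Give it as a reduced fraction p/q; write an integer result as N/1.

Shared (l₁,l₂,l₃)=(1,4,5): N and (l;000)² cancel in I_A²/I_B².
A: Δ = 0!·2!·8!/11! = 1/495; Racah Σ t=0..0: t=0:+1/5040 = 1/5040; ⇒ 3j(1 4 5; 0 3 -3)² = 16/495, sgn +1
B: Δ = 0!·2!·8!/11! = 1/495; Racah Σ t=0..0: t=0:+1/2880 = 1/2880; ⇒ 3j(1 4 5; -1 -2 3)² = 28/495, sgn +1
I_A²/I_B² = (16/495)/(28/495) = 4/7

4/7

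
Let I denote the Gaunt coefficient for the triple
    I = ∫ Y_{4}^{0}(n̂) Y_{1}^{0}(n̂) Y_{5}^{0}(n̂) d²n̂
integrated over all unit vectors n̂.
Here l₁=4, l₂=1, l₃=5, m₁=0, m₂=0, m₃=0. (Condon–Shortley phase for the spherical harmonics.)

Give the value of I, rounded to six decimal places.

0.245532

Checks pass: Σm=0; 10 even; l₃=5∈[3,5].
(2·4+1)(2·1+1)(2·5+1) = 297
Δ: 0! 8! 2! / 11! → 1/495
sum: t=0:+1/576 = 1/576
3j²(4 1 5; 0 0 0) = Δ·Π!·Σ² = 5/99  (sign -1)
(m-triple is (0,0,0) — same symbol as above.)
combine: 4πI² = 297·5/99·5/99 = 25/33
take √, sign +1: I = 0.24553200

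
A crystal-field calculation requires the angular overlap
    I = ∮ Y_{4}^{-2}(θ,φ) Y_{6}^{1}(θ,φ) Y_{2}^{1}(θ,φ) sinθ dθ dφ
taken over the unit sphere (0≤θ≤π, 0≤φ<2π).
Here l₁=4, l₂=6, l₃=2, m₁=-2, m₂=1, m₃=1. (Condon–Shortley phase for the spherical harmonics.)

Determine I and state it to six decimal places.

Checks pass: Σm=0; 12 even; l₃=2∈[2,10].
(2·4+1)(2·6+1)(2·2+1) = 585
Δ: 8! 0! 4! / 13! → 1/6435
sum: t=4:+1/2304 = 1/2304
3j²(4 6 2; 0 0 0) = Δ·Π!·Σ² = 5/143  (sign +1)
sum: t=6:+1/8640 = 1/8640
3j²(4 6 2; -2 1 1) = Δ·Π!·Σ² = 14/1287  (sign -1)
combine: 4πI² = 585·5/143·14/1287 = 350/1573
take √, sign -1: I = -0.13306527

-0.133065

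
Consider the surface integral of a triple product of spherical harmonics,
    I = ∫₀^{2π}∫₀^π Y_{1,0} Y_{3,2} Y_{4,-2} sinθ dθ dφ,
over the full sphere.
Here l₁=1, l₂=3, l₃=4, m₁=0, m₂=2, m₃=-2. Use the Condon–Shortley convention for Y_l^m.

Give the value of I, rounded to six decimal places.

0.213244

Checks pass: Σm=0; 8 even; l₃=4∈[2,4].
(2·1+1)(2·3+1)(2·4+1) = 189
Δ: 0! 2! 6! / 9! → 1/252
sum: t=0:+1/36 = 1/36
3j²(1 3 4; 0 0 0) = Δ·Π!·Σ² = 4/63  (sign +1)
sum: t=0:+1/120 = 1/120
3j²(1 3 4; 0 2 -2) = Δ·Π!·Σ² = 1/21  (sign +1)
combine: 4πI² = 189·4/63·1/21 = 4/7
take √, sign +1: I = 0.21324362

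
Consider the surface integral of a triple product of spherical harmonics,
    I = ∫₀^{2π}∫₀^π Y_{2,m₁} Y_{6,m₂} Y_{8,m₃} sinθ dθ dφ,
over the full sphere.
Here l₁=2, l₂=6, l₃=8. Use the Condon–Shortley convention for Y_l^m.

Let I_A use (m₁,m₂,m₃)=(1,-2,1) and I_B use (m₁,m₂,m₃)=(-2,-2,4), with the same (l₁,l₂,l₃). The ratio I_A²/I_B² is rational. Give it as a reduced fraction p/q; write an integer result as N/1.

Shared (l₁,l₂,l₃)=(2,6,8): N and (l;000)² cancel in I_A²/I_B².
A: Δ = 0!·4!·12!/17! = 1/30940; Racah Σ t=0..0: t=0:+1/5806080 = 1/5806080; ⇒ 3j(2 6 8; 1 -2 1)² = 9/884, sgn -1
B: Δ = 0!·4!·12!/17! = 1/30940; Racah Σ t=0..0: t=0:+1/23224320 = 1/23224320; ⇒ 3j(2 6 8; -2 -2 4)² = 99/6188, sgn +1
I_A²/I_B² = (9/884)/(99/6188) = 7/11

7/11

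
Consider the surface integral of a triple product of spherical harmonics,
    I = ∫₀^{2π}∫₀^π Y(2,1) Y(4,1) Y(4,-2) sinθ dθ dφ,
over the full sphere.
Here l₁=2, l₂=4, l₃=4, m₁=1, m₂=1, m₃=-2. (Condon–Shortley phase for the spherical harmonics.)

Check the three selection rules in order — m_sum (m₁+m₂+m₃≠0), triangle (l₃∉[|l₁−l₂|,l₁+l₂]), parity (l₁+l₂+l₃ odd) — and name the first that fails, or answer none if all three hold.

Σmᵢ = 0  ✓
l₃∈[|l₁−l₂|,l₁+l₂]=[2,6], have l₃=4  ✓
Σlᵢ = 10 ⇒ even  ✓

none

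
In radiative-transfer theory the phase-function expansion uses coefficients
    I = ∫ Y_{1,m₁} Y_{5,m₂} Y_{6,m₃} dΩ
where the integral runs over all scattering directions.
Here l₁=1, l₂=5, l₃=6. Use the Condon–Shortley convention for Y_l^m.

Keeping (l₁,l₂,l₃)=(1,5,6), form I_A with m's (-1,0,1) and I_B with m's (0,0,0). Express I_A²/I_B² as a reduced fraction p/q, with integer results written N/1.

Shared (l₁,l₂,l₃)=(1,5,6): N and (l;000)² cancel in I_A²/I_B².
A: Δ = 0!·2!·10!/13! = 1/858; Racah Σ t=0..0: t=0:+1/28800 = 1/28800; ⇒ 3j(1 5 6; -1 0 1)² = 7/286, sgn -1
B: Δ = 0!·2!·10!/13! = 1/858; Racah Σ t=0..0: t=0:+1/14400 = 1/14400; ⇒ 3j(1 5 6; 0 0 0)² = 6/143, sgn +1
I_A²/I_B² = (7/286)/(6/143) = 7/12

7/12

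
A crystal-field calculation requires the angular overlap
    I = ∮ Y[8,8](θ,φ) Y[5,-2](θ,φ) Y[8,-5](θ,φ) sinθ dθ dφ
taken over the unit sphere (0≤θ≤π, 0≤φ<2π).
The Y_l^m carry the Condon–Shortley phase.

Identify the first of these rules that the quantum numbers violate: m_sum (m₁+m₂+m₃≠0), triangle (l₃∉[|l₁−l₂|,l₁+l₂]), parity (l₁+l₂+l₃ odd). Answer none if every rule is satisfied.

m_sum

m₁+m₂+m₃ = 8 − 2 − 5 = 1  ✗
triangle: |8−5|=3 ≤ l₃=8 ≤ 8+5=13
parity: l₁+l₂+l₃ = 21 is odd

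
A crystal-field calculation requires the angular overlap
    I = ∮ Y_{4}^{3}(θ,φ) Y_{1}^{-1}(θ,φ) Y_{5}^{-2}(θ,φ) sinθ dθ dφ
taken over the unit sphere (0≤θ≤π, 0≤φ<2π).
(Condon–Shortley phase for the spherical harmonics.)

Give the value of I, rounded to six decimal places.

0.085055

Rules hold: Σm=0, L=10 even, 3≤5≤5.
N = 9·3·11 = 297
Δ = 0!·8!·2!/11! = 1/495
Racah Σ t=0..0: t=0:+1/576 = 1/576
⇒ 3j(4 1 5; 0 0 0)² = 5/99, sgn -1
Racah Σ t=0..0: t=0:+1/10080 = 1/10080
⇒ 3j(4 1 5; 3 -1 -2)² = 1/165, sgn -1
4πI² = N·(3j₀)²·(3jₘ)² = 1/11
I = +1·√(0.0909091/4π) = 0.08505478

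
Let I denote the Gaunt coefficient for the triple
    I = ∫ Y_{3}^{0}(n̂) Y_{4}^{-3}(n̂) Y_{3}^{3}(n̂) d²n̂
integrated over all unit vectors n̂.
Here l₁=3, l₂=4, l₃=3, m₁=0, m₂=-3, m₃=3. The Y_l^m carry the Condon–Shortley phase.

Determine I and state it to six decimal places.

0.203551

m-sum 0 ✓  L=10 even ✓  1≤3≤7 ✓
Π(2lᵢ+1) = 7×9×7 = 441
triangle coeff Δ(3,4,3) = 1/34650
Σ_t [1,3]: t=1:−1/72 t=2:+1/16 t=3:−1/72 = 5/144
(3j)²=2/77 [(3 4 3; 0 0 0)], sign=-1
Σ_t [1,1]: t=1:−1/288 = -1/288
(3j)²=1/22 [(3 4 3; 0 -3 3)], sign=-1
⇒ 4πI² = 63/121
I = (+1)√(63/121/(4π)) = 0.20355073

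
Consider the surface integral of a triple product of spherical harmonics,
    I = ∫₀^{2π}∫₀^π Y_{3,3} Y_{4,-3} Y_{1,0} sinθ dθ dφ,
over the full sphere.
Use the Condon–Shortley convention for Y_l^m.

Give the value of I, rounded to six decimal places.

-0.162868

m-sum 0 ✓  L=8 even ✓  1≤1≤7 ✓
Π(2lᵢ+1) = 7×9×3 = 189
triangle coeff Δ(3,4,1) = 1/252
Σ_t [3,3]: t=3:−1/36 = -1/36
(3j)²=4/63 [(3 4 1; 0 0 0)], sign=+1
Σ_t [0,0]: t=0:+1/720 = 1/720
(3j)²=1/36 [(3 4 1; 3 -3 0)], sign=-1
⇒ 4πI² = 1/3
I = (-1)√(1/3/(4π)) = -0.16286750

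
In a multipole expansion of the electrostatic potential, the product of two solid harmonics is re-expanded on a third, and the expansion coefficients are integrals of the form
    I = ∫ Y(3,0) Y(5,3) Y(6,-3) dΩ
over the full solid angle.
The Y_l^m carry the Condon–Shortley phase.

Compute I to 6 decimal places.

m-sum 0 ✓  L=14 even ✓  2≤6≤8 ✓
Π(2lᵢ+1) = 7×11×13 = 1001
triangle coeff Δ(3,5,6) = 1/675675
Σ_t [0,2]: t=0:+1/8640 t=1:−1/2304 t=2:+1/8640 = -7/34560
(3j)²=7/429 [(3 5 6; 0 0 0)], sign=-1
Σ_t [0,2]: t=0:+1/483840 t=1:−1/20160 t=2:+1/17280 = 1/96768
(3j)²=1/1001 [(3 5 6; 0 3 -3)], sign=-1
⇒ 4πI² = 7/429
I = (+1)√(7/429/(4π)) = 0.03603425

0.036034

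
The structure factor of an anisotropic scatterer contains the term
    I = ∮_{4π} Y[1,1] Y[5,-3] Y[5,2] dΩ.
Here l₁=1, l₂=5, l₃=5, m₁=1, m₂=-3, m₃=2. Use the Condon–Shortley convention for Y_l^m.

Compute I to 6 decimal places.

Σlᵢ=11 odd — θ-integrand is odd under cosθ→−cosθ; I=0

0.000000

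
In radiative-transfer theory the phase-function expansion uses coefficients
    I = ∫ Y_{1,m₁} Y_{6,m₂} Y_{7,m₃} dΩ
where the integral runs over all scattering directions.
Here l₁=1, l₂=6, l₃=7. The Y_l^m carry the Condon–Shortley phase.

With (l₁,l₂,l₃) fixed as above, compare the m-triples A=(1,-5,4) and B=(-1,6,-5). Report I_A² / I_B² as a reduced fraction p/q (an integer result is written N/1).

Same 1,6,7: normalisation and zero-m 3j drop out of the ratio.
A: Δ: 0! 2! 12! / 15! → 1/1365; sum: t=0:+1/79833600 = 1/79833600; 3j²(1 6 7; 1 -5 4) = Δ·Π!·Σ² = 1/455  (sign -1)
B: Δ: 0! 2! 12! / 15! → 1/1365; sum: t=0:+1/958003200 = 1/958003200; 3j²(1 6 7; -1 6 -5) = Δ·Π!·Σ² = 1/1365  (sign +1)
I_A²/I_B² = (1/455)/(1/1365) = 3/1

3/1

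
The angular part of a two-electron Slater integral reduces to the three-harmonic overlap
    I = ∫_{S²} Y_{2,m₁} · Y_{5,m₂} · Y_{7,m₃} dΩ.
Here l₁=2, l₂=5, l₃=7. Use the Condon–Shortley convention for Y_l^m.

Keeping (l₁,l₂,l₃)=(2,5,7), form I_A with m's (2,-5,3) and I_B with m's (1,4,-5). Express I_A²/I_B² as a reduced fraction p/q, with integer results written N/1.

l's match ⇒ only the (l;m) 3-j factors differ between A and B.
A: triangle coeff Δ(2,5,7) = 1/15015; Σ_t [0,0]: t=0:+1/87091200 = 1/87091200; (3j)²=1/15015 [(2 5 7; 2 -5 3)], sign=+1
B: triangle coeff Δ(2,5,7) = 1/15015; Σ_t [0,0]: t=0:+1/2177280 = 1/2177280; (3j)²=8/273 [(2 5 7; 1 4 -5)], sign=+1
I_A²/I_B² = (1/15015)/(8/273) = 1/440

1/440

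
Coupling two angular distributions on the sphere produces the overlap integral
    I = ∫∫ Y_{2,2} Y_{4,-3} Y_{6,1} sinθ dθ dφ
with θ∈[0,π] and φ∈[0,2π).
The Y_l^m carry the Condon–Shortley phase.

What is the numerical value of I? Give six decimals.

Checks pass: Σm=0; 12 even; l₃=6∈[2,6].
(2·2+1)(2·4+1)(2·6+1) = 585
Δ: 0! 4! 8! / 13! → 1/6435
sum: t=0:+1/2304 = 1/2304
3j²(2 4 6; 0 0 0) = Δ·Π!·Σ² = 5/143  (sign +1)
sum: t=0:+1/120960 = 1/120960
3j²(2 4 6; 2 -3 1) = Δ·Π!·Σ² = 1/1287  (sign -1)
combine: 4πI² = 585·5/143·1/1287 = 25/1573
take √, sign -1: I = -0.03556319

-0.035563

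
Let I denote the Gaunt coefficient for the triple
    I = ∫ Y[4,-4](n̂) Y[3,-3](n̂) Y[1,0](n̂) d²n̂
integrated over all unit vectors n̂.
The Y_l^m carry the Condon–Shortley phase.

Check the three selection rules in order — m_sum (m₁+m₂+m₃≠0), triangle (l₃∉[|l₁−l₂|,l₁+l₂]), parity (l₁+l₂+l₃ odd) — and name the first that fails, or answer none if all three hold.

m_sum

azimuthal sum: -4 − 3 + 0 = -7  ✗
1 ≤ 1 ≤ 7 (triangle on l)
L = 4 + 3 + 1 = 8 (even)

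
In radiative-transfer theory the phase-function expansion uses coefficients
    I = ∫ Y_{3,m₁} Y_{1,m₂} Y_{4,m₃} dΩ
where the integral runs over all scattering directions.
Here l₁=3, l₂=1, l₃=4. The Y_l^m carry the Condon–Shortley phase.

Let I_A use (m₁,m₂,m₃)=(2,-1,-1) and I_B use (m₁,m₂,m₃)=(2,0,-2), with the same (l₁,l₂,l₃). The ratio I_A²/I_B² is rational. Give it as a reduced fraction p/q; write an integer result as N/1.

1/4

Shared (l₁,l₂,l₃)=(3,1,4): N and (l;000)² cancel in I_A²/I_B².
A: Δ = 0!·6!·2!/9! = 1/252; Racah Σ t=0..0: t=0:+1/240 = 1/240; ⇒ 3j(3 1 4; 2 -1 -1)² = 1/84, sgn -1
B: Δ = 0!·6!·2!/9! = 1/252; Racah Σ t=0..0: t=0:+1/120 = 1/120; ⇒ 3j(3 1 4; 2 0 -2)² = 1/21, sgn +1
I_A²/I_B² = (1/84)/(1/21) = 1/4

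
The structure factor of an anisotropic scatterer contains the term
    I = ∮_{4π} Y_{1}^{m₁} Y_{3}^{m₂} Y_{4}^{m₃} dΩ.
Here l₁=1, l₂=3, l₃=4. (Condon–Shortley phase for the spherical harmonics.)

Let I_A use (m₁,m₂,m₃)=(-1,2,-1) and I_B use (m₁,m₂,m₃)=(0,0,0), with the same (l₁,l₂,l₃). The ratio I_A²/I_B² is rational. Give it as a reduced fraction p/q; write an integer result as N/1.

Same 1,3,4: normalisation and zero-m 3j drop out of the ratio.
A: Δ: 0! 2! 6! / 9! → 1/252; sum: t=0:+1/240 = 1/240; 3j²(1 3 4; -1 2 -1) = Δ·Π!·Σ² = 1/84  (sign -1)
B: Δ: 0! 2! 6! / 9! → 1/252; sum: t=0:+1/36 = 1/36; 3j²(1 3 4; 0 0 0) = Δ·Π!·Σ² = 4/63  (sign +1)
I_A²/I_B² = (1/84)/(4/63) = 3/16

3/16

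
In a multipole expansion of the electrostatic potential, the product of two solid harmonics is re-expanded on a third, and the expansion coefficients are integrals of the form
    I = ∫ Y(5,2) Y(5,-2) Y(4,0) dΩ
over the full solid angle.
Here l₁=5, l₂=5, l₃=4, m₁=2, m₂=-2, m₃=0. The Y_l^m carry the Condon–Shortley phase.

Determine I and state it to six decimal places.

Rules hold: Σm=0, L=14 even, 0≤4≤10.
N = 11·11·9 = 1089
Δ = 6!·4!·4!/15! = 1/3153150
Racah Σ t=1..5: t=1:−1/69120 t=2:+1/1728 t=3:−1/576 t=4:+1/1728 t=5:−1/69120 = -7/11520
⇒ 3j(5 5 4; 0 0 0)² = 2/143, sgn -1
Racah Σ t=0..3: t=0:+1/25920 t=1:−1/1920 t=2:+1/1728 t=3:−1/20736 = 1/20736
⇒ 3j(5 5 4; 2 -2 0)² = 1/2574, sgn +1
4πI² = N·(3j₀)²·(3jₘ)² = 1/169
I = -1·√(0.00591716/4π) = -0.02169960

-0.021700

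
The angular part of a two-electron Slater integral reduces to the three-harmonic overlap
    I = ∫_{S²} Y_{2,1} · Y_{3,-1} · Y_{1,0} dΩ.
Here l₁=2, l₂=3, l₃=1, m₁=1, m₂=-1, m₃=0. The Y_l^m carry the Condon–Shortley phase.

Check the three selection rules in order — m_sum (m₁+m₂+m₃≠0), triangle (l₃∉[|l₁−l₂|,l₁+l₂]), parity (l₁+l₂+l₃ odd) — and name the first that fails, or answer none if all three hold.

Σmᵢ = 0  ✓
l₃∈[|l₁−l₂|,l₁+l₂]=[1,5], have l₃=1  ✓
Σlᵢ = 6 ⇒ even  ✓

none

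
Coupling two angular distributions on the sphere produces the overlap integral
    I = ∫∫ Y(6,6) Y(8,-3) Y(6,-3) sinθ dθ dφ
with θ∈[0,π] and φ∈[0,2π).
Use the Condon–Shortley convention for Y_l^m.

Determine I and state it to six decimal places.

-0.116684

Rules hold: Σm=0, L=20 even, 2≤6≤14.
N = 13·17·13 = 2873
Δ = 8!·4!·8!/21! = 1/1309458150
Racah Σ t=2..6: t=2:+1/49766400 t=3:−1/3110400 t=4:+1/1327104 t=5:−1/3110400 t=6:+1/49766400 = 1/6635520
⇒ 3j(6 8 6; 0 0 0)² = 350/46189, sgn +1
Racah Σ t=0..0: t=0:+1/696729600 = 1/696729600
⇒ 3j(6 8 6; 6 -3 -3)² = 33/4199, sgn -1
4πI² = N·(3j₀)²·(3jₘ)² = 1050/6137
I = -1·√(0.171093/4π) = -0.11668409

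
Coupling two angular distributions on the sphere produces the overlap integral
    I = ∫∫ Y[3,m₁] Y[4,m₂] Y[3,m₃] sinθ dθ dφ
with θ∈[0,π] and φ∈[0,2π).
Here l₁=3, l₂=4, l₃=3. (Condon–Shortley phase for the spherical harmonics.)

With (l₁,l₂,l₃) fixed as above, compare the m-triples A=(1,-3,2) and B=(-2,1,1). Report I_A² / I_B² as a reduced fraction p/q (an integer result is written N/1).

Shared (l₁,l₂,l₃)=(3,4,3): N and (l;000)² cancel in I_A²/I_B².
A: Δ = 4!·2!·4!/11! = 1/34650; Racah Σ t=0..1: t=0:+1/288 t=1:−1/144 = -1/288; ⇒ 3j(3 4 3; 1 -3 2)² = 1/99, sgn +1
B: Δ = 4!·2!·4!/11! = 1/34650; Racah Σ t=3..4: t=3:−1/48 t=4:+1/144 = -1/72; ⇒ 3j(3 4 3; -2 1 1)² = 16/693, sgn -1
I_A²/I_B² = (1/99)/(16/693) = 7/16

7/16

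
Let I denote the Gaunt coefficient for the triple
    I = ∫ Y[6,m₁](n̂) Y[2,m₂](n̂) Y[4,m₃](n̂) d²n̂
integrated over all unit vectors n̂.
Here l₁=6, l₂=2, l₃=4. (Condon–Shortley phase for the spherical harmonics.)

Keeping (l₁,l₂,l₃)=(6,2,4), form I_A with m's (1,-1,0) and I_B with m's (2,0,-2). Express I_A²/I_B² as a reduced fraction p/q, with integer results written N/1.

25/24

Same 6,2,4: normalisation and zero-m 3j drop out of the ratio.
A: Δ: 4! 8! 0! / 13! → 1/6435; sum: t=1:−1/3456 = -1/3456; 3j²(6 2 4; 1 -1 0) = Δ·Π!·Σ² = 35/1287  (sign -1)
B: Δ: 4! 8! 0! / 13! → 1/6435; sum: t=2:+1/5760 = 1/5760; 3j²(6 2 4; 2 0 -2) = Δ·Π!·Σ² = 56/2145  (sign +1)
I_A²/I_B² = (35/1287)/(56/2145) = 25/24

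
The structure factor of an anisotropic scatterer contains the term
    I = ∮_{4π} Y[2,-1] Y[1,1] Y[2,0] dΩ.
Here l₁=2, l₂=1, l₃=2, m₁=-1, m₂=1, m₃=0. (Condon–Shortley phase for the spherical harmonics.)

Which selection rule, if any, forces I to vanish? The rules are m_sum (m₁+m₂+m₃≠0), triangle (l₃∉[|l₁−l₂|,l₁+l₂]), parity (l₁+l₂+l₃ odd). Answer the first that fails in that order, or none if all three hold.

m₁+m₂+m₃ = -1 + 1 + 0 = 0  ✓
triangle: |2−1|=1 ≤ l₃=2 ≤ 2+1=3  ✓
parity: l₁+l₂+l₃ = 5 is odd  ✗

parity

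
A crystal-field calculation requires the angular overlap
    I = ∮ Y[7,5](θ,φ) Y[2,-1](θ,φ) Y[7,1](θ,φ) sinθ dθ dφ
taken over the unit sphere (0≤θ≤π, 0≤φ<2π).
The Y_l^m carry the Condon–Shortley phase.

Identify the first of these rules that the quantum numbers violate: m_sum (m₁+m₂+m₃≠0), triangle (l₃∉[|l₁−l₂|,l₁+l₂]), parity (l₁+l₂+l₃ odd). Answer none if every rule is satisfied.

m₁+m₂+m₃ = 5 − 1 + 1 = 5  ✗
triangle: |7−2|=5 ≤ l₃=7 ≤ 7+2=9
parity: l₁+l₂+l₃ = 16 is even

m_sum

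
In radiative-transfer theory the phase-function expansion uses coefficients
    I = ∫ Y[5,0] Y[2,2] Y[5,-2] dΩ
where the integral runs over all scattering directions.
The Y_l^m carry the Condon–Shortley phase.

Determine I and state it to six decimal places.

Checks pass: Σm=0; 12 even; l₃=5∈[3,7].
(2·5+1)(2·2+1)(2·5+1) = 605
Δ: 2! 8! 2! / 13! → 1/38610
sum: t=0:+1/2880 t=1:−1/576 t=2:+1/2880 = -1/960
3j²(5 2 5; 0 0 0) = Δ·Π!·Σ² = 10/429  (sign +1)
sum: t=2:+1/2880 = 1/2880
3j²(5 2 5; 0 2 -2) = Δ·Π!·Σ² = 14/429  (sign -1)
combine: 4πI² = 605·10/429·14/429 = 700/1521
take √, sign -1: I = -0.19137248

-0.191372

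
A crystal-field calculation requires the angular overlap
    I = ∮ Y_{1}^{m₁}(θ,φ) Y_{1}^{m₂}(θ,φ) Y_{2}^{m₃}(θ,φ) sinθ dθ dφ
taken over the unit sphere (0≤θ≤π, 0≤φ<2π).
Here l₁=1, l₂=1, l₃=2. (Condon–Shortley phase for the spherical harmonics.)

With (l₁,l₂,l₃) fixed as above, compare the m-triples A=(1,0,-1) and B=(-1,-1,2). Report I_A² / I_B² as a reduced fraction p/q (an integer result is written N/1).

1/2

l's match ⇒ only the (l;m) 3-j factors differ between A and B.
A: triangle coeff Δ(1,1,2) = 1/30; Σ_t [0,0]: t=0:+1/2 = 1/2; (3j)²=1/10 [(1 1 2; 1 0 -1)], sign=-1
B: triangle coeff Δ(1,1,2) = 1/30; Σ_t [0,0]: t=0:+1/4 = 1/4; (3j)²=1/5 [(1 1 2; -1 -1 2)], sign=+1
I_A²/I_B² = (1/10)/(1/5) = 1/2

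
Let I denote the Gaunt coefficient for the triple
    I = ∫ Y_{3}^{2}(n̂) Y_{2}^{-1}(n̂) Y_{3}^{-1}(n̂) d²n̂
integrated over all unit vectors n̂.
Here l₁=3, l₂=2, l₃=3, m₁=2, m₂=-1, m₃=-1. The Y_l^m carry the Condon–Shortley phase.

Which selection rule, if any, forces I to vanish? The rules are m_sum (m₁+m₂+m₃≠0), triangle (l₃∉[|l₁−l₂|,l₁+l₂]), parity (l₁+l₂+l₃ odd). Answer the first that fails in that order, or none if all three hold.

none

m₁+m₂+m₃ = 2 − 1 − 1 = 0  ✓
triangle: |3−2|=1 ≤ l₃=3 ≤ 3+2=5  ✓
parity: l₁+l₂+l₃ = 8 is even  ✓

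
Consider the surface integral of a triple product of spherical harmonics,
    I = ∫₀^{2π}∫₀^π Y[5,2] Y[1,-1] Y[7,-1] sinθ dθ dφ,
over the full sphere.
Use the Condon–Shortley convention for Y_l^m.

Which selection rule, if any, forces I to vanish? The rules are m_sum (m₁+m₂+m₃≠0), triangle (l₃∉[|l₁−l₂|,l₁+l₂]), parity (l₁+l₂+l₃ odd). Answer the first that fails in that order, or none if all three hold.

Σmᵢ = 0  ✓
l₃∈[|l₁−l₂|,l₁+l₂]=[4,6], have l₃=7  ✗
Σlᵢ = 13 ⇒ odd

triangle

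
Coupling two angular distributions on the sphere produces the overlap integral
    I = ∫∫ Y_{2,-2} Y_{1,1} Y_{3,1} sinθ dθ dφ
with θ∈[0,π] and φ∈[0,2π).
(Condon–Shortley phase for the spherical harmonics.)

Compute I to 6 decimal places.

-0.082589

Rules hold: Σm=0, L=6 even, 1≤3≤3.
N = 5·3·7 = 105
Δ = 0!·4!·2!/7! = 1/105
Racah Σ t=0..0: t=0:+1/4 = 1/4
⇒ 3j(2 1 3; 0 0 0)² = 3/35, sgn -1
Racah Σ t=0..0: t=0:+1/48 = 1/48
⇒ 3j(2 1 3; -2 1 1)² = 1/105, sgn +1
4πI² = N·(3j₀)²·(3jₘ)² = 3/35
I = -1·√(0.0857143/4π) = -0.08258890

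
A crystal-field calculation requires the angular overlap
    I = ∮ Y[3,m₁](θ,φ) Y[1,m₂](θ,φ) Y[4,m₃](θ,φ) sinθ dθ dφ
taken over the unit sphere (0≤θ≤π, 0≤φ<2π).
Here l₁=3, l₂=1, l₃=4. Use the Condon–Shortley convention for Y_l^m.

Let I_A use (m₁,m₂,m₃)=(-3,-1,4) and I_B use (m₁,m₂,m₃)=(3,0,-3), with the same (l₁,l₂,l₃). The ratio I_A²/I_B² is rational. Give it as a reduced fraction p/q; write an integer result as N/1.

Same 3,1,4: normalisation and zero-m 3j drop out of the ratio.
A: Δ: 0! 6! 2! / 9! → 1/252; sum: t=0:+1/1440 = 1/1440; 3j²(3 1 4; -3 -1 4) = Δ·Π!·Σ² = 1/9  (sign +1)
B: Δ: 0! 6! 2! / 9! → 1/252; sum: t=0:+1/720 = 1/720; 3j²(3 1 4; 3 0 -3) = Δ·Π!·Σ² = 1/36  (sign -1)
I_A²/I_B² = (1/9)/(1/36) = 4/1

4/1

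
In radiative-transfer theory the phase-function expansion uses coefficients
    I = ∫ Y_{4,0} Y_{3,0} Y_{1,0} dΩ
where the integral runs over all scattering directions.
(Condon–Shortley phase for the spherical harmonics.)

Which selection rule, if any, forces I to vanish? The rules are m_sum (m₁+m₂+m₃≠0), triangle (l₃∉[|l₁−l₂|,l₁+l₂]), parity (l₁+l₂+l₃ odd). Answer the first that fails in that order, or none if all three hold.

azimuthal sum: 0 + 0 + 0 = 0  ✓
1 ≤ 1 ≤ 7 (triangle on l)  ✓
L = 4 + 3 + 1 = 8 (even)  ✓

none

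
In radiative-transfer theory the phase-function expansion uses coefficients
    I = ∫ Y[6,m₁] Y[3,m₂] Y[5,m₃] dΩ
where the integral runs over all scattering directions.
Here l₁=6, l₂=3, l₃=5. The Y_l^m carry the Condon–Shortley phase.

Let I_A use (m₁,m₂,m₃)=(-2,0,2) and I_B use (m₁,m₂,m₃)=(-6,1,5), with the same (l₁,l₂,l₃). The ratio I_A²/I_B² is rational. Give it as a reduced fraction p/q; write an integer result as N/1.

Same 6,3,5: normalisation and zero-m 3j drop out of the ratio.
A: Δ: 4! 8! 2! / 15! → 1/675675; sum: t=1:−1/60480 t=2:+1/5760 t=3:−1/8640 = 1/24192; 3j²(6 3 5; -2 0 2) = Δ·Π!·Σ² = 8/3003  (sign -1)
B: Δ: 4! 8! 2! / 15! → 1/675675; sum: t=4:+1/1935360 = 1/1935360; 3j²(6 3 5; -6 1 5) = Δ·Π!·Σ² = 3/91  (sign +1)
I_A²/I_B² = (8/3003)/(3/91) = 8/99

8/99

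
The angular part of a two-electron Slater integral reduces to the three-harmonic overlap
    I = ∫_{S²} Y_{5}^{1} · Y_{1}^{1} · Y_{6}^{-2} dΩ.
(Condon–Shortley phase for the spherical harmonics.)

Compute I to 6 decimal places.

Rules hold: Σm=0, L=12 even, 4≤6≤6.
N = 11·3·13 = 429
Δ = 0!·10!·2!/13! = 1/858
Racah Σ t=0..0: t=0:+1/14400 = 1/14400
⇒ 3j(5 1 6; 0 0 0)² = 6/143, sgn +1
Racah Σ t=0..0: t=0:+1/34560 = 1/34560
⇒ 3j(5 1 6; 1 1 -2)² = 14/429, sgn +1
4πI² = N·(3j₀)²·(3jₘ)² = 84/143
I = +1·√(0.587413/4π) = 0.21620548

0.216205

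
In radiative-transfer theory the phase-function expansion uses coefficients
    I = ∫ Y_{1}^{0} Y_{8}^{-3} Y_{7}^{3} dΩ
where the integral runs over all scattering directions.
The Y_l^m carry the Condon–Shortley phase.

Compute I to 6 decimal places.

-0.226917

m-sum 0 ✓  L=16 even ✓  7≤7≤9 ✓
Π(2lᵢ+1) = 3×17×15 = 765
triangle coeff Δ(1,8,7) = 1/2040
Σ_t [1,1]: t=1:−1/25401600 = -1/25401600
(3j)²=8/255 [(1 8 7; 0 0 0)], sign=+1
Σ_t [1,1]: t=1:−1/87091200 = -1/87091200
(3j)²=11/408 [(1 8 7; 0 -3 3)], sign=-1
⇒ 4πI² = 11/17
I = (-1)√(11/17/(4π)) = -0.22691696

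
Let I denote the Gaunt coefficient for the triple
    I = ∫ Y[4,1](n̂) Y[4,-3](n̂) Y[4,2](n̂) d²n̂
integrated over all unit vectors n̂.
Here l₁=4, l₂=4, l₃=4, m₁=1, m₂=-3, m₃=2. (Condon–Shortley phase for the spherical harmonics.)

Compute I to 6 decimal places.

-0.063661

m-sum 0 ✓  L=12 even ✓  0≤4≤8 ✓
Π(2lᵢ+1) = 9×9×9 = 729
triangle coeff Δ(4,4,4) = 1/450450
Σ_t [0,4]: t=0:+1/13824 t=1:−1/216 t=2:+1/64 t=3:−1/216 t=4:+1/13824 = 5/768
(3j)²=18/1001 [(4 4 4; 0 0 0)], sign=+1
Σ_t [0,1]: t=0:+1/864 t=1:−1/576 = -1/1728
(3j)²=5/1287 [(4 4 4; 1 -3 2)], sign=-1
⇒ 4πI² = 7290/143143
I = (-1)√(7290/143143/(4π)) = -0.06366105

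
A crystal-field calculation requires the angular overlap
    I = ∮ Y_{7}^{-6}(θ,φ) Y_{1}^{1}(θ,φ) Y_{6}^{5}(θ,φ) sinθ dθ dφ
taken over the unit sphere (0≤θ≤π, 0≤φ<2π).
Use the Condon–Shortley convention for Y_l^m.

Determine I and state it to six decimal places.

Rules hold: Σm=0, L=14 even, 6≤6≤8.
N = 15·3·13 = 585
Δ = 2!·12!·0!/15! = 1/1365
Racah Σ t=1..1: t=1:−1/518400 = -1/518400
⇒ 3j(7 1 6; 0 0 0)² = 7/195, sgn -1
Racah Σ t=2..2: t=2:+1/79833600 = 1/79833600
⇒ 3j(7 1 6; -6 1 5)² = 2/35, sgn -1
4πI² = N·(3j₀)²·(3jₘ)² = 6/5
I = +1·√(1.2/4π) = 0.30901936

0.309019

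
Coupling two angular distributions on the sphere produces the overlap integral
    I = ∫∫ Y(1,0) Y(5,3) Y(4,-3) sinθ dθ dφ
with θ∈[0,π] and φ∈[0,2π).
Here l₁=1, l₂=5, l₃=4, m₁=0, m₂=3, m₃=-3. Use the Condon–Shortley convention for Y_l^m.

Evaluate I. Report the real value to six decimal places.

Rules hold: Σm=0, L=10 even, 4≤4≤6.
N = 3·11·9 = 297
Δ = 2!·0!·8!/11! = 1/495
Racah Σ t=1..1: t=1:−1/576 = -1/576
⇒ 3j(1 5 4; 0 0 0)² = 5/99, sgn -1
Racah Σ t=1..1: t=1:−1/5040 = -1/5040
⇒ 3j(1 5 4; 0 3 -3)² = 16/495, sgn +1
4πI² = N·(3j₀)²·(3jₘ)² = 16/33
I = -1·√(0.484848/4π) = -0.19642560

-0.196426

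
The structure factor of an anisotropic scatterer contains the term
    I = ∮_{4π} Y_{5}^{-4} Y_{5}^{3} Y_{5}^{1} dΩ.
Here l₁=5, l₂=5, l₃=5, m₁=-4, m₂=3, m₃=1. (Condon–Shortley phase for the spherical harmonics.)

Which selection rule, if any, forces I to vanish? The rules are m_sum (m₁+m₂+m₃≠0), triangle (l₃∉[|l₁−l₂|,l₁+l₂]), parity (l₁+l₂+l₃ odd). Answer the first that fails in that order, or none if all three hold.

parity

azimuthal sum: -4 + 3 + 1 = 0  ✓
0 ≤ 5 ≤ 10 (triangle on l)  ✓
L = 5 + 5 + 5 = 15 (odd)  ✗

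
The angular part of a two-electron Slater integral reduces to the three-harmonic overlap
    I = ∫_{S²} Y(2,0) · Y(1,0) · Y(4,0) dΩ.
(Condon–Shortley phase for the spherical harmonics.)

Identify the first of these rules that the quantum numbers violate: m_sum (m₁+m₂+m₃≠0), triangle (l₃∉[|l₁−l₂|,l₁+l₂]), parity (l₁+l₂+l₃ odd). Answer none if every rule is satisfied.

m₁+m₂+m₃ = 0 + 0 + 0 = 0  ✓
triangle: |2−1|=1 ≤ l₃=4 ≤ 2+1=3  ✗
parity: l₁+l₂+l₃ = 7 is odd

triangle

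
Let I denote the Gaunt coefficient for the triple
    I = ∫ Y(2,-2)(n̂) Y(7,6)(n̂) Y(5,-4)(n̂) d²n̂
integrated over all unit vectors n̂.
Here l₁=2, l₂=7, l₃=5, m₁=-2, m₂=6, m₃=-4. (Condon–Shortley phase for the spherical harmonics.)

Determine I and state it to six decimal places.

0.303018

Checks pass: Σm=0; 14 even; l₃=5∈[5,9].
(2·2+1)(2·7+1)(2·5+1) = 825
Δ: 4! 0! 10! / 15! → 1/15015
sum: t=2:+1/57600 = 1/57600
3j²(2 7 5; 0 0 0) = Δ·Π!·Σ² = 21/715  (sign -1)
sum: t=4:+1/8709120 = 1/8709120
3j²(2 7 5; -2 6 -4) = Δ·Π!·Σ² = 1/21  (sign -1)
combine: 4πI² = 825·21/715·1/21 = 15/13
take √, sign +1: I = 0.30301841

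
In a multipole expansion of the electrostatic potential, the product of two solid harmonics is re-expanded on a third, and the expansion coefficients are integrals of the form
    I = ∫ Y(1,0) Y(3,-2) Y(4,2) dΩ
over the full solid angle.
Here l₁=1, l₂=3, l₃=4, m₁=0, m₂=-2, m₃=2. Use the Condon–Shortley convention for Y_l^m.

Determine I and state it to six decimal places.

Rules hold: Σm=0, L=8 even, 2≤4≤4.
N = 3·7·9 = 189
Δ = 0!·2!·6!/9! = 1/252
Racah Σ t=0..0: t=0:+1/36 = 1/36
⇒ 3j(1 3 4; 0 0 0)² = 4/63, sgn +1
Racah Σ t=0..0: t=0:+1/120 = 1/120
⇒ 3j(1 3 4; 0 -2 2)² = 1/21, sgn +1
4πI² = N·(3j₀)²·(3jₘ)² = 4/7
I = +1·√(0.571429/4π) = 0.21324362

0.213244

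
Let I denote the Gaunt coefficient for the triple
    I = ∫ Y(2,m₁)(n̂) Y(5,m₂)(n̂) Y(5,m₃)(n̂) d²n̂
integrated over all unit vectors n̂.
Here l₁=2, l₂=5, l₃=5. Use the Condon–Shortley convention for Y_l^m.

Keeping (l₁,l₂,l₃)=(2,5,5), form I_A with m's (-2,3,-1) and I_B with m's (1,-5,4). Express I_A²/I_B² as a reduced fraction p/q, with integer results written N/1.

112/135

Same 2,5,5: normalisation and zero-m 3j drop out of the ratio.
A: Δ: 2! 2! 8! / 13! → 1/38610; sum: t=2:+1/5760 = 1/5760; 3j²(2 5 5; -2 3 -1) = Δ·Π!·Σ² = 56/2145  (sign +1)
B: Δ: 2! 2! 8! / 13! → 1/38610; sum: t=0:+1/80640 = 1/80640; 3j²(2 5 5; 1 -5 4) = Δ·Π!·Σ² = 9/286  (sign -1)
I_A²/I_B² = (56/2145)/(9/286) = 112/135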